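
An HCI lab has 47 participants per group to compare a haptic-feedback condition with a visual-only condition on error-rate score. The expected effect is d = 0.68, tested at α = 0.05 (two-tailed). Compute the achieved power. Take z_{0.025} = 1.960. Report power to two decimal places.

power ≈ 0.91

For two equal groups, power = Φ(d·√(n/2) − z_{α/2}).
d·√(n/2) = 0.68 × √(47/2) = 0.68 × 4.848 = 3.296.
z_β = 3.296 − 1.960 = 1.336.
Power = Φ(1.336) = 0.909.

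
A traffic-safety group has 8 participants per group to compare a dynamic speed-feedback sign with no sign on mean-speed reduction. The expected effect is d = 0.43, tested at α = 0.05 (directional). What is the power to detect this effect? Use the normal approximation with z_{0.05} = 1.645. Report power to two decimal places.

For two equal groups, power = Φ(d·√(n/2) − z_{α}).
d·√(n/2) = 0.43 × √(8/2) = 0.43 × 2.000 = 0.860.
z_β = 0.860 − 1.645 = -0.785.
Power = Φ(-0.785) = 0.216.

power ≈ 0.22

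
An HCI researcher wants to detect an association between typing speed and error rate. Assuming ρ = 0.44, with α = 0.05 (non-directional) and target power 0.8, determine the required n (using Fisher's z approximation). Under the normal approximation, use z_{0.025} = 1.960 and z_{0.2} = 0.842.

Fisher's z: C = ½·ln((1+r)/(1−r)) = ½·ln(2.5714) = 0.4722.
n = ((z_{α/2} + z_β)/C)² + 3.
(1.960 + 0.842) / 0.4722 = 2.802 / 0.4722 = 5.934.
n = 5.934² + 3 = 35.21 + 3 = 38.2.
Round up.

n = 39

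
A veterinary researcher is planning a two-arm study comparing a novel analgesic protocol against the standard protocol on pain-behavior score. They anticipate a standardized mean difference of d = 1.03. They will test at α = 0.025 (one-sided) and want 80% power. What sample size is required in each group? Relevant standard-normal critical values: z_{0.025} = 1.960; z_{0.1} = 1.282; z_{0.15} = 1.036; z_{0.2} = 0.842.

For two independent groups with equal n: n = 2·((z_{α} + z_β) / d)².
z_{α} + z_β = 1.960 + 0.842 = 2.802.
n = 2 × (2.802 / 1.03)² = 2 × 2.720² = 2 × 7.40 = 14.8.
Round up to the next whole participant.

n = 15 per group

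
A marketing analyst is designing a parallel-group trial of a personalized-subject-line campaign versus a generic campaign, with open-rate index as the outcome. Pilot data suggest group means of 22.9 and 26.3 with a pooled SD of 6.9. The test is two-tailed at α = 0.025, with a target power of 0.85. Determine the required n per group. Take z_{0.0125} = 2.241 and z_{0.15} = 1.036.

n = 89 per group

Cohen's d = |M₁ − M₂| / SD_pooled = |22.9 − 26.3| / 6.9 = 3.4 / 6.9 = 0.493.
For two independent groups with equal n: n = 2·((z_{α/2} + z_β) / d)².
z_{α/2} + z_β = 2.241 + 1.036 = 3.277.
n = 2 × (3.277 / 0.493)² = 2 × 6.647² = 2 × 44.18 = 88.4.
Round up to the next whole participant.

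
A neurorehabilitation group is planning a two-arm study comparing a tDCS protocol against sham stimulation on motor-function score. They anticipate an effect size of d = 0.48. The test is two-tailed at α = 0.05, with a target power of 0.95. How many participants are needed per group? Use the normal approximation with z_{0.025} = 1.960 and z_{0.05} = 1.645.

For two independent groups with equal n: n = 2·((z_{α/2} + z_β) / d)².
z_{α/2} + z_β = 1.960 + 1.645 = 3.605.
n = 2 × (3.605 / 0.48)² = 2 × 7.510² = 2 × 56.41 = 112.8.
Round up to the next whole participant.

n = 113 per group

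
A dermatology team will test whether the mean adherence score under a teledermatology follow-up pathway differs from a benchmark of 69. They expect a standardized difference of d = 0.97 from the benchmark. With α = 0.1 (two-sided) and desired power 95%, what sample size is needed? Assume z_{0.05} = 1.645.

For a one-sample test: n = ((z_{α/2} + z_β) / d)².
z_{α/2} + z_β = 1.645 + 1.645 = 3.290.
n = (3.290 / 0.97)² = 3.392² = 11.50.
Round up.

n = 12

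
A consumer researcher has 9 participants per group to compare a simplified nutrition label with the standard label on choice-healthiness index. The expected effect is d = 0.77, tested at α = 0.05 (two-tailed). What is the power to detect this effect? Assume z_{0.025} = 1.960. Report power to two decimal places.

power ≈ 0.37

For two equal groups, power = Φ(d·√(n/2) − z_{α/2}).
d·√(n/2) = 0.77 × √(9/2) = 0.77 × 2.121 = 1.633.
z_β = 1.633 − 1.960 = -0.327.
Power = Φ(-0.327) = 0.372.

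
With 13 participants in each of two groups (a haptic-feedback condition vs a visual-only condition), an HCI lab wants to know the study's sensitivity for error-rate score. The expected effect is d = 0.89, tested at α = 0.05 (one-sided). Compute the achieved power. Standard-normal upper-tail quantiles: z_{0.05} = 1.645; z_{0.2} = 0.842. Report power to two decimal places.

For two equal groups, power = Φ(d·√(n/2) − z_{α}).
d·√(n/2) = 0.89 × √(13/2) = 0.89 × 2.550 = 2.269.
z_β = 2.269 − 1.645 = 0.624.
Power = Φ(0.624) = 0.734.

power ≈ 0.73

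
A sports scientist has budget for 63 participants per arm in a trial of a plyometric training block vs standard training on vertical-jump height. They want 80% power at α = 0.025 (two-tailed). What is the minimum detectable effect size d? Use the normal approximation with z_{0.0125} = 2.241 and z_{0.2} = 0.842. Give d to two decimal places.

For two independent groups of n = 63 each: d_min = (z_{α/2} + z_β)·√(2/n).
z-sum = 2.241 + 0.842 = 3.083.
d_min = 3.083 × √(2/63) = 3.083 × 0.1782 = 0.549.

d_min ≈ 0.55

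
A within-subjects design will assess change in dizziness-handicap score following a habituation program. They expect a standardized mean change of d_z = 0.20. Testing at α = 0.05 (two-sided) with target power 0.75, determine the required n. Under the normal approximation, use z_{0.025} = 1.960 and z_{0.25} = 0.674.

For a paired (one-sample on differences) test: n = ((z_{α/2} + z_β) / d)².
z_{α/2} + z_β = 1.960 + 0.674 = 2.634.
n = (2.634 / 0.20)² = 13.170² = 173.45.
Round up.

n = 174 pairs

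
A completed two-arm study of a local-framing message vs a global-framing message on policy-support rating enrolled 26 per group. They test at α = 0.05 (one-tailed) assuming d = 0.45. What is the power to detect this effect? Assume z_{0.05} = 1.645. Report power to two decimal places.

For two equal groups, power = Φ(d·√(n/2) − z_{α}).
d·√(n/2) = 0.45 × √(26/2) = 0.45 × 3.606 = 1.622.
z_β = 1.622 − 1.645 = -0.023.
Power = Φ(-0.023) = 0.491.

power ≈ 0.49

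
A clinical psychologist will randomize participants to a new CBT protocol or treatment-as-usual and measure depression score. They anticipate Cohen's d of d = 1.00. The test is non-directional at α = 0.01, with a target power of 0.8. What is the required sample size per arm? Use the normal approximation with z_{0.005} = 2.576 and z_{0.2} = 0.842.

For two independent groups with equal n: n = 2·((z_{α/2} + z_β) / d)².
z_{α/2} + z_β = 2.576 + 0.842 = 3.418.
n = 2 × (3.418 / 1.00)² = 2 × 3.418² = 2 × 11.68 = 23.4.
Round up to the next whole participant.

n = 24 per group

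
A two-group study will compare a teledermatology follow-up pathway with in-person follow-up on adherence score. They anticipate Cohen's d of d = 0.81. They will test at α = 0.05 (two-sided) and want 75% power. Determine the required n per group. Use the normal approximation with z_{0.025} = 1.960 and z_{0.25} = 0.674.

For two independent groups with equal n: n = 2·((z_{α/2} + z_β) / d)².
z_{α/2} + z_β = 1.960 + 0.674 = 2.634.
n = 2 × (2.634 / 0.81)² = 2 × 3.252² = 2 × 10.57 = 21.1.
Round up to the next whole participant.

n = 22 per group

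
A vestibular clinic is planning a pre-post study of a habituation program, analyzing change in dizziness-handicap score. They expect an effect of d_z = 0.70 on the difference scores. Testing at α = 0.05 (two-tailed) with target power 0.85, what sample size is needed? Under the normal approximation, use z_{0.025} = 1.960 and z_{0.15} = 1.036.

n = 19 pairs

For a paired (one-sample on differences) test: n = ((z_{α/2} + z_β) / d)².
z_{α/2} + z_β = 1.960 + 1.036 = 2.996.
n = (2.996 / 0.70)² = 4.280² = 18.32.
Round up.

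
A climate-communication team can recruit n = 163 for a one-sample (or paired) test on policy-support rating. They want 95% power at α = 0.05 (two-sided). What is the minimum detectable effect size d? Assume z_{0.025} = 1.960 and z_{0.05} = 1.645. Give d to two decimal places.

d_min ≈ 0.28

For a single sample (or paired design) of n = 163: d_min = (z_{α/2} + z_β)/√n.
z-sum = 1.960 + 1.645 = 3.605.
d_min = 3.605 / √163 = 3.605 / 12.767 = 0.282.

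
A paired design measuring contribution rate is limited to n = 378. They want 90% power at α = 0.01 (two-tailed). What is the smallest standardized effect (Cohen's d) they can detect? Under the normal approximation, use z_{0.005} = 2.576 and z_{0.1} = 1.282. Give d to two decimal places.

d_min ≈ 0.20

For a single sample (or paired design) of n = 378: d_min = (z_{α/2} + z_β)/√n.
z-sum = 2.576 + 1.282 = 3.858.
d_min = 3.858 / √378 = 3.858 / 19.442 = 0.198.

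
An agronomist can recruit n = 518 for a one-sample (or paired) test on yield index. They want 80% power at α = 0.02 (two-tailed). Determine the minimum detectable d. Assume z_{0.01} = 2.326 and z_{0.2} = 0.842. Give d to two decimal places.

d_min ≈ 0.14

For a single sample (or paired design) of n = 518: d_min = (z_{α/2} + z_β)/√n.
z-sum = 2.326 + 0.842 = 3.168.
d_min = 3.168 / √518 = 3.168 / 22.760 = 0.139.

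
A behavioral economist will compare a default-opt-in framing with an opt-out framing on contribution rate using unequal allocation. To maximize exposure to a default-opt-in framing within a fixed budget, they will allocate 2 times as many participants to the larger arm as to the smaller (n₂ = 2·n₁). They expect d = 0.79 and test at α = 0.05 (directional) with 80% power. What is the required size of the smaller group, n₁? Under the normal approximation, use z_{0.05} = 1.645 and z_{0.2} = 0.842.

n₁ = 15

With allocation ratio k = n₂/n₁ = 2, Var(x̄₁−x̄₂) = σ²(1/n₁ + 1/(k·n₁)) = σ²·(k+1)/(k·n₁).
So n₁ = (1 + 1/k)·((z_{α} + z_β)/d)² = 1.500 × (2.487/0.79)².
n₁ = 1.500 × 9.91 = 14.9.
Round up: n₁ = 15, giving n₂ = 2 × 15 = 30.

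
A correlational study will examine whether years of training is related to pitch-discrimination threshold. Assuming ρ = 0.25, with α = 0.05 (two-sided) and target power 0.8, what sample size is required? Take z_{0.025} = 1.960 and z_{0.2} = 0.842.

n = 124

Fisher's z: C = ½·ln((1+r)/(1−r)) = ½·ln(1.6667) = 0.2554.
n = ((z_{α/2} + z_β)/C)² + 3.
(1.960 + 0.842) / 0.2554 = 2.802 / 0.2554 = 10.971.
n = 10.971² + 3 = 120.36 + 3 = 123.4.
Round up.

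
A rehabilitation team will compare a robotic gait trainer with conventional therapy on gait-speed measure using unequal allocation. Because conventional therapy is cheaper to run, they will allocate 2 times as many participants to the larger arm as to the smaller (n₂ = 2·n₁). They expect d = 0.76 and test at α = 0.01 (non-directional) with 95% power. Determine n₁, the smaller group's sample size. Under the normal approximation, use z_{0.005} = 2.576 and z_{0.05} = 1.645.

n₁ = 47

With allocation ratio k = n₂/n₁ = 2, Var(x̄₁−x̄₂) = σ²(1/n₁ + 1/(k·n₁)) = σ²·(k+1)/(k·n₁).
So n₁ = (1 + 1/k)·((z_{α/2} + z_β)/d)² = 1.500 × (4.221/0.76)².
n₁ = 1.500 × 30.85 = 46.3.
Round up: n₁ = 47, giving n₂ = 2 × 47 = 94.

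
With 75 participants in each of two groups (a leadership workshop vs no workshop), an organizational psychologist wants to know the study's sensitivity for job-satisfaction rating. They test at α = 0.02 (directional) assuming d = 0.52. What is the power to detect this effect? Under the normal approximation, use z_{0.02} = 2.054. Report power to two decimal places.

power ≈ 0.87

For two equal groups, power = Φ(d·√(n/2) − z_{α}).
d·√(n/2) = 0.52 × √(75/2) = 0.52 × 6.124 = 3.184.
z_β = 3.184 − 2.054 = 1.130.
Power = Φ(1.130) = 0.871.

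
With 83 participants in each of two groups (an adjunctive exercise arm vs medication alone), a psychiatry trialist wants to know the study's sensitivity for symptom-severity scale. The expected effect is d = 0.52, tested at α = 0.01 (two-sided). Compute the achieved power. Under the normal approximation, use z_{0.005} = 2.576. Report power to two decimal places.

For two equal groups, power = Φ(d·√(n/2) − z_{α/2}).
d·√(n/2) = 0.52 × √(83/2) = 0.52 × 6.442 = 3.350.
z_β = 3.350 − 2.576 = 0.774.
Power = Φ(0.774) = 0.780.

power ≈ 0.78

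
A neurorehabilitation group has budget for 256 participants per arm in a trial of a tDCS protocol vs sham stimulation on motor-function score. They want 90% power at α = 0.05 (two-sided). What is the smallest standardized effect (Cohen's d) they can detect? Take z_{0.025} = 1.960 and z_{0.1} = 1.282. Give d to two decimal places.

For two independent groups of n = 256 each: d_min = (z_{α/2} + z_β)·√(2/n).
z-sum = 1.960 + 1.282 = 3.242.
d_min = 3.242 × √(2/256) = 3.242 × 0.0884 = 0.287.

d_min ≈ 0.29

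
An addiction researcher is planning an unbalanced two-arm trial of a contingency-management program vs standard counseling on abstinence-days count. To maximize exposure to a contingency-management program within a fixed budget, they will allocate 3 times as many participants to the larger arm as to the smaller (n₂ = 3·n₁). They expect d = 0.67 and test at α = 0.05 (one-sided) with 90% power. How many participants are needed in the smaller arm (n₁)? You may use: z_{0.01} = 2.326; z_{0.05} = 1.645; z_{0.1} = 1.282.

With allocation ratio k = n₂/n₁ = 3, Var(x̄₁−x̄₂) = σ²(1/n₁ + 1/(k·n₁)) = σ²·(k+1)/(k·n₁).
So n₁ = (1 + 1/k)·((z_{α} + z_β)/d)² = 1.333 × (2.927/0.67)².
n₁ = 1.333 × 19.09 = 25.4.
Round up: n₁ = 26, giving n₂ = 3 × 26 = 78.

n₁ = 26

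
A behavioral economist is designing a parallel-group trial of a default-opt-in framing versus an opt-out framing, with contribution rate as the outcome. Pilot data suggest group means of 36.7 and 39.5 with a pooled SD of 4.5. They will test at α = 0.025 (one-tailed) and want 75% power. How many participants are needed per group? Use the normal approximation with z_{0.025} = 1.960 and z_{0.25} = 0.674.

Cohen's d = |M₁ − M₂| / SD_pooled = |36.7 − 39.5| / 4.5 = 2.8 / 4.5 = 0.622.
For two independent groups with equal n: n = 2·((z_{α} + z_β) / d)².
z_{α} + z_β = 1.960 + 0.674 = 2.634.
n = 2 × (2.634 / 0.622)² = 2 × 4.235² = 2 × 17.93 = 35.9.
Round up to the next whole participant.

n = 36 per group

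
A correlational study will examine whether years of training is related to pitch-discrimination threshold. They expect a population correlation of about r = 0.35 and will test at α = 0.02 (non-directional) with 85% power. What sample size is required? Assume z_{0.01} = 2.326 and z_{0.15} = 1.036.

Fisher's z: C = ½·ln((1+r)/(1−r)) = ½·ln(2.0769) = 0.3654.
n = ((z_{α/2} + z_β)/C)² + 3.
(2.326 + 1.036) / 0.3654 = 3.362 / 0.3654 = 9.201.
n = 9.201² + 3 = 84.66 + 3 = 87.7.
Round up.

n = 88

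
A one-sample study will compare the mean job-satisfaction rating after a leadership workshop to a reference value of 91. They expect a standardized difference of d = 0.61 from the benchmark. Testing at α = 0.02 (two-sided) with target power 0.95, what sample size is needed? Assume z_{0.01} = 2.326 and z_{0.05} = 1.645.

n = 43

For a one-sample test: n = ((z_{α/2} + z_β) / d)².
z_{α/2} + z_β = 2.326 + 1.645 = 3.971.
n = (3.971 / 0.61)² = 6.510² = 42.38.
Round up.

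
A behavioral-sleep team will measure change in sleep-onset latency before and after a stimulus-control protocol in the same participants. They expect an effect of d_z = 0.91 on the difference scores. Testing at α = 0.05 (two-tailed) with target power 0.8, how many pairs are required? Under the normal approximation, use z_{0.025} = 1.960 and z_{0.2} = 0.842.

For a paired (one-sample on differences) test: n = ((z_{α/2} + z_β) / d)².
z_{α/2} + z_β = 1.960 + 0.842 = 2.802.
n = (2.802 / 0.91)² = 3.079² = 9.48.
Round up.

n = 10 pairs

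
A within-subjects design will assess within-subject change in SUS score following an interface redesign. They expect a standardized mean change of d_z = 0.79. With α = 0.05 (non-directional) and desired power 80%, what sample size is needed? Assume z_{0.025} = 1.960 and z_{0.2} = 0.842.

n = 13 pairs

For a paired (one-sample on differences) test: n = ((z_{α/2} + z_β) / d)².
z_{α/2} + z_β = 1.960 + 0.842 = 2.802.
n = (2.802 / 0.79)² = 3.547² = 12.58.
Round up.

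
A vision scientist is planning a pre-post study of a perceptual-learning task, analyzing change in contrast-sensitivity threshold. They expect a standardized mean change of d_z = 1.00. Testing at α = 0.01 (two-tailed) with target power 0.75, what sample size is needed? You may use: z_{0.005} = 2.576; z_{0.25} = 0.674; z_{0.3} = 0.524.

n = 11 pairs

For a paired (one-sample on differences) test: n = ((z_{α/2} + z_β) / d)².
z_{α/2} + z_β = 2.576 + 0.674 = 3.250.
n = (3.250 / 1.00)² = 3.250² = 10.56.
Round up.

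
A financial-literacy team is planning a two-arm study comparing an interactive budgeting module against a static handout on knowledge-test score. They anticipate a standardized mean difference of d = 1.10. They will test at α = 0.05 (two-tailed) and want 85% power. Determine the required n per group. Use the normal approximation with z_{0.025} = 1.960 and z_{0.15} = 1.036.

n = 15 per group

For two independent groups with equal n: n = 2·((z_{α/2} + z_β) / d)².
z_{α/2} + z_β = 1.960 + 1.036 = 2.996.
n = 2 × (2.996 / 1.10)² = 2 × 2.724² = 2 × 7.42 = 14.8.
Round up to the next whole participant.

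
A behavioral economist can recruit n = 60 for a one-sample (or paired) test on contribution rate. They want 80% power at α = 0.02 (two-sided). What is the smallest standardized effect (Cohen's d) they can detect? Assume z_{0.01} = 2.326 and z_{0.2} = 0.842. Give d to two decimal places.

d_min ≈ 0.41

For a single sample (or paired design) of n = 60: d_min = (z_{α/2} + z_β)/√n.
z-sum = 2.326 + 0.842 = 3.168.
d_min = 3.168 / √60 = 3.168 / 7.746 = 0.409.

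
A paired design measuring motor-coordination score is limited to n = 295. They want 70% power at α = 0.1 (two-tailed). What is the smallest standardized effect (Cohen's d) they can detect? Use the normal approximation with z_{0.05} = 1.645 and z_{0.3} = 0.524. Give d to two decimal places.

For a single sample (or paired design) of n = 295: d_min = (z_{α/2} + z_β)/√n.
z-sum = 1.645 + 0.524 = 2.169.
d_min = 2.169 / √295 = 2.169 / 17.176 = 0.126.

d_min ≈ 0.13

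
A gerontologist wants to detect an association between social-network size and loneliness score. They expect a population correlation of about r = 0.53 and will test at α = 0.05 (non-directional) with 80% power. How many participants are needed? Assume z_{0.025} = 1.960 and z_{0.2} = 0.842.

n = 26

Fisher's z: C = ½·ln((1+r)/(1−r)) = ½·ln(3.2553) = 0.5901.
n = ((z_{α/2} + z_β)/C)² + 3.
(1.960 + 0.842) / 0.5901 = 2.802 / 0.5901 = 4.748.
n = 4.748² + 3 = 22.55 + 3 = 25.5.
Round up.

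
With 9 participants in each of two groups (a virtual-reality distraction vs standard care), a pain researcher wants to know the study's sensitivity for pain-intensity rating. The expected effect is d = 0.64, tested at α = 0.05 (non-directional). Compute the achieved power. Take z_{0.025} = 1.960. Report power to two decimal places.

For two equal groups, power = Φ(d·√(n/2) − z_{α/2}).
d·√(n/2) = 0.64 × √(9/2) = 0.64 × 2.121 = 1.358.
z_β = 1.358 − 1.960 = -0.602.
Power = Φ(-0.602) = 0.273.

power ≈ 0.27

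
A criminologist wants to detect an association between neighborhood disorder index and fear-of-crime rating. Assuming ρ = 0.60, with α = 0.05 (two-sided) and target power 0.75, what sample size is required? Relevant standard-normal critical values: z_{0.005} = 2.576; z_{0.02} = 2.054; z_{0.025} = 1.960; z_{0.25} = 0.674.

Fisher's z: C = ½·ln((1+r)/(1−r)) = ½·ln(4.0000) = 0.6931.
n = ((z_{α/2} + z_β)/C)² + 3.
(1.960 + 0.674) / 0.6931 = 2.634 / 0.6931 = 3.800.
n = 3.800² + 3 = 14.44 + 3 = 17.4.
Round up.

n = 18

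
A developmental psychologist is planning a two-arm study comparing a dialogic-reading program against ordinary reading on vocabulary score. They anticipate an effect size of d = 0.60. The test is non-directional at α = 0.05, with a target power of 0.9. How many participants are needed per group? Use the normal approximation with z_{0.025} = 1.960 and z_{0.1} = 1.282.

n = 59 per group

For two independent groups with equal n: n = 2·((z_{α/2} + z_β) / d)².
z_{α/2} + z_β = 1.960 + 1.282 = 3.242.
n = 2 × (3.242 / 0.60)² = 2 × 5.403² = 2 × 29.20 = 58.4.
Round up to the next whole participant.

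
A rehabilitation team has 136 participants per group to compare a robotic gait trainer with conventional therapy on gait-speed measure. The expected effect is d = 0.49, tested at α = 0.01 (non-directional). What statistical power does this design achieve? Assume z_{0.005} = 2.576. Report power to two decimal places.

For two equal groups, power = Φ(d·√(n/2) − z_{α/2}).
d·√(n/2) = 0.49 × √(136/2) = 0.49 × 8.246 = 4.041.
z_β = 4.041 − 2.576 = 1.465.
Power = Φ(1.465) = 0.928.

power ≈ 0.93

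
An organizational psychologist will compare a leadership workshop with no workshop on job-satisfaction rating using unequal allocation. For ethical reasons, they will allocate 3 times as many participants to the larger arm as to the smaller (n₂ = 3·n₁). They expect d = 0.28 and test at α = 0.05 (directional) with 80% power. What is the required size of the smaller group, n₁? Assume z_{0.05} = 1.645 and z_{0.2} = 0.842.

n₁ = 106

With allocation ratio k = n₂/n₁ = 3, Var(x̄₁−x̄₂) = σ²(1/n₁ + 1/(k·n₁)) = σ²·(k+1)/(k·n₁).
So n₁ = (1 + 1/k)·((z_{α} + z_β)/d)² = 1.333 × (2.487/0.28)².
n₁ = 1.333 × 78.89 = 105.2.
Round up: n₁ = 106, giving n₂ = 3 × 106 = 318.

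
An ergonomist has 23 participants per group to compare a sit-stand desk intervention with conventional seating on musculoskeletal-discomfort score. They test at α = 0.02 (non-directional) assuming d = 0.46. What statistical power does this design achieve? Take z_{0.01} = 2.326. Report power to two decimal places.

power ≈ 0.22

For two equal groups, power = Φ(d·√(n/2) − z_{α/2}).
d·√(n/2) = 0.46 × √(23/2) = 0.46 × 3.391 = 1.560.
z_β = 1.560 − 2.326 = -0.766.
Power = Φ(-0.766) = 0.222.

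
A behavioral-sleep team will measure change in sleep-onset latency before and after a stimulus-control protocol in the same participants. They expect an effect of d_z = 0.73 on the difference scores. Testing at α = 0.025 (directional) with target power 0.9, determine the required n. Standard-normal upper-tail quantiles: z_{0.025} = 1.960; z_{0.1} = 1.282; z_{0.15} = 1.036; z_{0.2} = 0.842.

For a paired (one-sample on differences) test: n = ((z_{α} + z_β) / d)².
z_{α} + z_β = 1.960 + 1.282 = 3.242.
n = (3.242 / 0.73)² = 4.441² = 19.72.
Round up.

n = 20 pairs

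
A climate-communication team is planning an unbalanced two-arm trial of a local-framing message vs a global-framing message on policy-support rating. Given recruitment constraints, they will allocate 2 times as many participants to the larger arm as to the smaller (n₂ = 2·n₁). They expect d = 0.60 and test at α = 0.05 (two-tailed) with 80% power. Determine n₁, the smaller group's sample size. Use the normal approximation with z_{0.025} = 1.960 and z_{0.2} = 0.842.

n₁ = 33

With allocation ratio k = n₂/n₁ = 2, Var(x̄₁−x̄₂) = σ²(1/n₁ + 1/(k·n₁)) = σ²·(k+1)/(k·n₁).
So n₁ = (1 + 1/k)·((z_{α/2} + z_β)/d)² = 1.500 × (2.802/0.60)².
n₁ = 1.500 × 21.81 = 32.7.
Round up: n₁ = 33, giving n₂ = 2 × 33 = 66.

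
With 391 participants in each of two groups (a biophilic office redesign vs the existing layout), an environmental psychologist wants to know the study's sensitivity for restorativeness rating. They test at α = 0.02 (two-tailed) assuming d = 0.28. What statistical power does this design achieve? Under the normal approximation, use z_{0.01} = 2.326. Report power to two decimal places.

For two equal groups, power = Φ(d·√(n/2) − z_{α/2}).
d·√(n/2) = 0.28 × √(391/2) = 0.28 × 13.982 = 3.915.
z_β = 3.915 − 2.326 = 1.589.
Power = Φ(1.589) = 0.944.

power ≈ 0.94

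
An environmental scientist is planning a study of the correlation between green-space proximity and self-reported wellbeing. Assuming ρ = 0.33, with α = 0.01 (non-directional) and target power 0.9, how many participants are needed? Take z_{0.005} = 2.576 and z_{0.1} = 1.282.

n = 130

Fisher's z: C = ½·ln((1+r)/(1−r)) = ½·ln(1.9851) = 0.3428.
n = ((z_{α/2} + z_β)/C)² + 3.
(2.576 + 1.282) / 0.3428 = 3.858 / 0.3428 = 11.254.
n = 11.254² + 3 = 126.66 + 3 = 129.7.
Round up.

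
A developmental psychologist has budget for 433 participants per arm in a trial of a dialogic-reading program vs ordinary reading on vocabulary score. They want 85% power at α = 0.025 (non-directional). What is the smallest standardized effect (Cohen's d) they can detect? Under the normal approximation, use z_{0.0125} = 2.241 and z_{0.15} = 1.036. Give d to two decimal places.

For two independent groups of n = 433 each: d_min = (z_{α/2} + z_β)·√(2/n).
z-sum = 2.241 + 1.036 = 3.277.
d_min = 3.277 × √(2/433) = 3.277 × 0.0680 = 0.223.

d_min ≈ 0.22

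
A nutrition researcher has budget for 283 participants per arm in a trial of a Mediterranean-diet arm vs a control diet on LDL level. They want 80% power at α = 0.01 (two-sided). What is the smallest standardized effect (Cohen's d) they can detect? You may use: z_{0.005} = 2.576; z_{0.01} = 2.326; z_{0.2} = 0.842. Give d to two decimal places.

d_min ≈ 0.29

For two independent groups of n = 283 each: d_min = (z_{α/2} + z_β)·√(2/n).
z-sum = 2.576 + 0.842 = 3.418.
d_min = 3.418 × √(2/283) = 3.418 × 0.0841 = 0.287.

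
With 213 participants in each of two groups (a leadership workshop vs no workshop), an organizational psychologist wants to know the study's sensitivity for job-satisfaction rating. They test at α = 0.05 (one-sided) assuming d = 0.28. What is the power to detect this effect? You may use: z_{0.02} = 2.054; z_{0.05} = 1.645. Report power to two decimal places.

power ≈ 0.89

For two equal groups, power = Φ(d·√(n/2) − z_{α}).
d·√(n/2) = 0.28 × √(213/2) = 0.28 × 10.320 = 2.890.
z_β = 2.890 − 1.645 = 1.245.
Power = Φ(1.245) = 0.893.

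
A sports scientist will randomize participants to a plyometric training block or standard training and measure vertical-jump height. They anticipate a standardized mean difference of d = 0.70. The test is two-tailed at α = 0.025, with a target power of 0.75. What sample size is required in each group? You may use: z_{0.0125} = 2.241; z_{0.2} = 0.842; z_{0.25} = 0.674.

For two independent groups with equal n: n = 2·((z_{α/2} + z_β) / d)².
z_{α/2} + z_β = 2.241 + 0.674 = 2.915.
n = 2 × (2.915 / 0.70)² = 2 × 4.164² = 2 × 17.34 = 34.7.
Round up to the next whole participant.

n = 35 per group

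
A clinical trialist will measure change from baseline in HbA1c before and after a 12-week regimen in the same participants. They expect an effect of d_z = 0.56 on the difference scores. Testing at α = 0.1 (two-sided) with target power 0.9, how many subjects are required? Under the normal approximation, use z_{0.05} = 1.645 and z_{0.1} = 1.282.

n = 28 pairs

For a paired (one-sample on differences) test: n = ((z_{α/2} + z_β) / d)².
z_{α/2} + z_β = 1.645 + 1.282 = 2.927.
n = (2.927 / 0.56)² = 5.227² = 27.32.
Round up.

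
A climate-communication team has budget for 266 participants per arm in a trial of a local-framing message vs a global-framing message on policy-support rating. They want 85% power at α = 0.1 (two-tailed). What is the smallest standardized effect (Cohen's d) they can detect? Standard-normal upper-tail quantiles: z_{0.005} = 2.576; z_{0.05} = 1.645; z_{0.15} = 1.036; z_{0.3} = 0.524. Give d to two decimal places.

For two independent groups of n = 266 each: d_min = (z_{α/2} + z_β)·√(2/n).
z-sum = 1.645 + 1.036 = 2.681.
d_min = 2.681 × √(2/266) = 2.681 × 0.0867 = 0.232.

d_min ≈ 0.23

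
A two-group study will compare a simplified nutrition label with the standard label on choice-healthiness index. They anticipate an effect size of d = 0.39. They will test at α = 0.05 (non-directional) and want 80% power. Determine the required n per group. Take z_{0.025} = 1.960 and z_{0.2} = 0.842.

For two independent groups with equal n: n = 2·((z_{α/2} + z_β) / d)².
z_{α/2} + z_β = 1.960 + 0.842 = 2.802.
n = 2 × (2.802 / 0.39)² = 2 × 7.185² = 2 × 51.62 = 103.2.
Round up to the next whole participant.

n = 104 per group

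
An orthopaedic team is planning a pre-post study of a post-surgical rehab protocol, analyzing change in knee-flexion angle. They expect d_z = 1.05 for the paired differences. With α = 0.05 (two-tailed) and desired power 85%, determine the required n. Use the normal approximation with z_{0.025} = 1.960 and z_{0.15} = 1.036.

n = 9 pairs

For a paired (one-sample on differences) test: n = ((z_{α/2} + z_β) / d)².
z_{α/2} + z_β = 1.960 + 1.036 = 2.996.
n = (2.996 / 1.05)² = 2.853² = 8.14.
Round up.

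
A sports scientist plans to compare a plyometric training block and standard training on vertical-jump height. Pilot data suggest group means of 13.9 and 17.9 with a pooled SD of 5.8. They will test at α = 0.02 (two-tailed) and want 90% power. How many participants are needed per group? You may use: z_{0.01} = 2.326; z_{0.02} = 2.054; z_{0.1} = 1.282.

Cohen's d = |M₁ − M₂| / SD_pooled = |13.9 − 17.9| / 5.8 = 4.0 / 5.8 = 0.690.
For two independent groups with equal n: n = 2·((z_{α/2} + z_β) / d)².
z_{α/2} + z_β = 2.326 + 1.282 = 3.608.
n = 2 × (3.608 / 0.690)² = 2 × 5.229² = 2 × 27.34 = 54.7.
Round up to the next whole participant.

n = 55 per group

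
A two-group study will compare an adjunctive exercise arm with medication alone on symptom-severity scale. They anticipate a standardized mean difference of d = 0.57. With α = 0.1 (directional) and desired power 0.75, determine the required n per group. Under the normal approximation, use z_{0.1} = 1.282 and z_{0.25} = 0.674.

For two independent groups with equal n: n = 2·((z_{α} + z_β) / d)².
z_{α} + z_β = 1.282 + 0.674 = 1.956.
n = 2 × (1.956 / 0.57)² = 2 × 3.432² = 2 × 11.78 = 23.6.
Round up to the next whole participant.

n = 24 per group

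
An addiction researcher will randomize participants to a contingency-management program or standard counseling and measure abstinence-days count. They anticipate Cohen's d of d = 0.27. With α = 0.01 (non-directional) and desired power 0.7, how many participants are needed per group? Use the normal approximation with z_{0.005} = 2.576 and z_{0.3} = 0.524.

n = 264 per group

For two independent groups with equal n: n = 2·((z_{α/2} + z_β) / d)².
z_{α/2} + z_β = 2.576 + 0.524 = 3.100.
n = 2 × (3.100 / 0.27)² = 2 × 11.481² = 2 × 131.82 = 263.6.
Round up to the next whole participant.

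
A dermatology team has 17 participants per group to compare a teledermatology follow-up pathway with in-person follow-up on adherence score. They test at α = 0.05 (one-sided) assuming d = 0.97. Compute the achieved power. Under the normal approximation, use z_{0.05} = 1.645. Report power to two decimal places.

For two equal groups, power = Φ(d·√(n/2) − z_{α}).
d·√(n/2) = 0.97 × √(17/2) = 0.97 × 2.915 = 2.828.
z_β = 2.828 − 1.645 = 1.183.
Power = Φ(1.183) = 0.882.

power ≈ 0.88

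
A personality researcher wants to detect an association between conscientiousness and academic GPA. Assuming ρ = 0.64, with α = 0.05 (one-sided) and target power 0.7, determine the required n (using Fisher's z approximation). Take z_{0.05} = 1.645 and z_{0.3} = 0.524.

Fisher's z: C = ½·ln((1+r)/(1−r)) = ½·ln(4.5556) = 0.7582.
n = ((z_{α} + z_β)/C)² + 3.
(1.645 + 0.524) / 0.7582 = 2.169 / 0.7582 = 2.861.
n = 2.861² + 3 = 8.18 + 3 = 11.2.
Round up.

n = 12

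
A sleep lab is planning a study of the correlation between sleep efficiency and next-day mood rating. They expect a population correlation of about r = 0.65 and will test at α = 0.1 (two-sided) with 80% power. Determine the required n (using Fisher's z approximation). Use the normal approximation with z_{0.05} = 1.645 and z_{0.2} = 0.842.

n = 14

Fisher's z: C = ½·ln((1+r)/(1−r)) = ½·ln(4.7143) = 0.7753.
n = ((z_{α/2} + z_β)/C)² + 3.
(1.645 + 0.842) / 0.7753 = 2.487 / 0.7753 = 3.208.
n = 3.208² + 3 = 10.29 + 3 = 13.3.
Round up.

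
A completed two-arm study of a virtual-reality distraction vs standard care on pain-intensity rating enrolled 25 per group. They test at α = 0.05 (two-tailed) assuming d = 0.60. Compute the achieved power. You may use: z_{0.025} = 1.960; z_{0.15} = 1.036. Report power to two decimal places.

power ≈ 0.56

For two equal groups, power = Φ(d·√(n/2) − z_{α/2}).
d·√(n/2) = 0.60 × √(25/2) = 0.60 × 3.536 = 2.121.
z_β = 2.121 − 1.960 = 0.161.
Power = Φ(0.161) = 0.564.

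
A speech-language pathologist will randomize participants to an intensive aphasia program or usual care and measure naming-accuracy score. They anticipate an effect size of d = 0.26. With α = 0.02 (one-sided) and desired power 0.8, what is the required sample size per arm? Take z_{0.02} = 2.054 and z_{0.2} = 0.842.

n = 249 per group

For two independent groups with equal n: n = 2·((z_{α} + z_β) / d)².
z_{α} + z_β = 2.054 + 0.842 = 2.896.
n = 2 × (2.896 / 0.26)² = 2 × 11.138² = 2 × 124.07 = 248.1.
Round up to the next whole participant.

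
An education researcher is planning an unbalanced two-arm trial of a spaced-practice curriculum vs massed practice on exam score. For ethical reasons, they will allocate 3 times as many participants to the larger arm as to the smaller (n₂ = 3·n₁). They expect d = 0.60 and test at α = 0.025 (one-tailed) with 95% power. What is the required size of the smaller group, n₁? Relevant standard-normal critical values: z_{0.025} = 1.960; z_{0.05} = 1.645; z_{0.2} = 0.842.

With allocation ratio k = n₂/n₁ = 3, Var(x̄₁−x̄₂) = σ²(1/n₁ + 1/(k·n₁)) = σ²·(k+1)/(k·n₁).
So n₁ = (1 + 1/k)·((z_{α} + z_β)/d)² = 1.333 × (3.605/0.60)².
n₁ = 1.333 × 36.10 = 48.1.
Round up: n₁ = 49, giving n₂ = 3 × 49 = 147.

n₁ = 49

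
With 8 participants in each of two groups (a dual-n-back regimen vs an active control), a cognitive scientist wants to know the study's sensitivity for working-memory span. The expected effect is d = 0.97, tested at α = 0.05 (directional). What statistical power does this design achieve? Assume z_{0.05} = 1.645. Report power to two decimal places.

power ≈ 0.62

For two equal groups, power = Φ(d·√(n/2) − z_{α}).
d·√(n/2) = 0.97 × √(8/2) = 0.97 × 2.000 = 1.940.
z_β = 1.940 − 1.645 = 0.295.
Power = Φ(0.295) = 0.616.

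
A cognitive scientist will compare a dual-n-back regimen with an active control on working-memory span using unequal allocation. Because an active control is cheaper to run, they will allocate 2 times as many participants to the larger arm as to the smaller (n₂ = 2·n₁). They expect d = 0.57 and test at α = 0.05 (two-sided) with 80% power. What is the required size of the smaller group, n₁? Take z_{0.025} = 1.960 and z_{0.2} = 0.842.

n₁ = 37

With allocation ratio k = n₂/n₁ = 2, Var(x̄₁−x̄₂) = σ²(1/n₁ + 1/(k·n₁)) = σ²·(k+1)/(k·n₁).
So n₁ = (1 + 1/k)·((z_{α/2} + z_β)/d)² = 1.500 × (2.802/0.57)².
n₁ = 1.500 × 24.16 = 36.2.
Round up: n₁ = 37, giving n₂ = 2 × 37 = 74.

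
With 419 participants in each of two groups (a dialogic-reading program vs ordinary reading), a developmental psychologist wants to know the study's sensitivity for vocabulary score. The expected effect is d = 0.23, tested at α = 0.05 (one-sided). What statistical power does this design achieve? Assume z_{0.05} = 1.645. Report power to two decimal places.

For two equal groups, power = Φ(d·√(n/2) − z_{α}).
d·√(n/2) = 0.23 × √(419/2) = 0.23 × 14.474 = 3.329.
z_β = 3.329 − 1.645 = 1.684.
Power = Φ(1.684) = 0.954.

power ≈ 0.95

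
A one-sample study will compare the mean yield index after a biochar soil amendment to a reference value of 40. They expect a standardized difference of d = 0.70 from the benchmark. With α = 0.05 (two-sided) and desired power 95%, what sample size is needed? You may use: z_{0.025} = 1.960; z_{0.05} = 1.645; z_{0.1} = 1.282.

n = 27

For a one-sample test: n = ((z_{α/2} + z_β) / d)².
z_{α/2} + z_β = 1.960 + 1.645 = 3.605.
n = (3.605 / 0.70)² = 5.150² = 26.52.
Round up.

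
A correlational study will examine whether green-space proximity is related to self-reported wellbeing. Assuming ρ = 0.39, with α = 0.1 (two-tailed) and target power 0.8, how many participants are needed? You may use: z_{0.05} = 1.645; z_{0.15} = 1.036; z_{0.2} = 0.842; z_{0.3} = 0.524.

Fisher's z: C = ½·ln((1+r)/(1−r)) = ½·ln(2.2787) = 0.4118.
n = ((z_{α/2} + z_β)/C)² + 3.
(1.645 + 0.842) / 0.4118 = 2.487 / 0.4118 = 6.039.
n = 6.039² + 3 = 36.47 + 3 = 39.5.
Round up.

n = 40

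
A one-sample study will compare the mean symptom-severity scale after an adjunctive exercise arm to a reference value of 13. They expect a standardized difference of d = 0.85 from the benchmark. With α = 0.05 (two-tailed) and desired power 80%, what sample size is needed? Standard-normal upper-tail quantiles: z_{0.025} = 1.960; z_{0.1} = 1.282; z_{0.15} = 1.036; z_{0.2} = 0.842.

For a one-sample test: n = ((z_{α/2} + z_β) / d)².
z_{α/2} + z_β = 1.960 + 0.842 = 2.802.
n = (2.802 / 0.85)² = 3.296² = 10.87.
Round up.

n = 11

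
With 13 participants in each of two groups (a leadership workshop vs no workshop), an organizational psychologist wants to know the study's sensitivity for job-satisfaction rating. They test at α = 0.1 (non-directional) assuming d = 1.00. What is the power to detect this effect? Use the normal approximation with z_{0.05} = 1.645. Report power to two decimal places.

power ≈ 0.82

For two equal groups, power = Φ(d·√(n/2) − z_{α/2}).
d·√(n/2) = 1.00 × √(13/2) = 1.00 × 2.550 = 2.550.
z_β = 2.550 − 1.645 = 0.905.
Power = Φ(0.905) = 0.817.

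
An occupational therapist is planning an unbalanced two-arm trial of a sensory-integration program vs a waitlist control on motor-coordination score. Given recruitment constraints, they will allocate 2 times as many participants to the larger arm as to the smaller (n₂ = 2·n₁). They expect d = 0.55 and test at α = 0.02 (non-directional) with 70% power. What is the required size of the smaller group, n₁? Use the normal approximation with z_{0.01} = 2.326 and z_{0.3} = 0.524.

With allocation ratio k = n₂/n₁ = 2, Var(x̄₁−x̄₂) = σ²(1/n₁ + 1/(k·n₁)) = σ²·(k+1)/(k·n₁).
So n₁ = (1 + 1/k)·((z_{α/2} + z_β)/d)² = 1.500 × (2.850/0.55)².
n₁ = 1.500 × 26.85 = 40.3.
Round up: n₁ = 41, giving n₂ = 2 × 41 = 82.

n₁ = 41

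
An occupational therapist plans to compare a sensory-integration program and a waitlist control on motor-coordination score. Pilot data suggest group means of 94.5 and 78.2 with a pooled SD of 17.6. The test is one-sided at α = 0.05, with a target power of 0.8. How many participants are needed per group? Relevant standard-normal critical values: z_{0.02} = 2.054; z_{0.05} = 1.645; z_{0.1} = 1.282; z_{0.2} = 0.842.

n = 15 per group

Cohen's d = |M₁ − M₂| / SD_pooled = |94.5 − 78.2| / 17.6 = 16.3 / 17.6 = 0.926.
For two independent groups with equal n: n = 2·((z_{α} + z_β) / d)².
z_{α} + z_β = 1.645 + 0.842 = 2.487.
n = 2 × (2.487 / 0.926)² = 2 × 2.686² = 2 × 7.21 = 14.4.
Round up to the next whole participant.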